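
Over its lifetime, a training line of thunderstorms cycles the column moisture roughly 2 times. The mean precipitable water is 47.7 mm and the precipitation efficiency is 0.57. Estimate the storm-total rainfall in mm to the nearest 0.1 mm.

rainfall ≈ 54.4 mm

Each cycle deposits ε × PW = 0.57 × 47.7 = 27.189 mm.
Over 2 cycles: 2 × 27.189 = 54.4 mm.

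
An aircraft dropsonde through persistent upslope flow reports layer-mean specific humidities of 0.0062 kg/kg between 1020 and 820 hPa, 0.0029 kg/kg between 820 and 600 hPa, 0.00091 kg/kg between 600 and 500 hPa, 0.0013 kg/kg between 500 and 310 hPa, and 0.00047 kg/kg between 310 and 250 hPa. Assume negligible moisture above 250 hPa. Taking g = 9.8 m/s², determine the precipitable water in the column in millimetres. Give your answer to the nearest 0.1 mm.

PW ≈ 22.9 mm

Precipitable water is the column-integrated vapour mass per unit area: PW = (1/g) Σ q̄ Δp, with q in kg/kg and Δp in Pa (1 kg/m² of water = 1 mm).
Layer 1020–820 hPa: Δp = 200 hPa = 20000 Pa, q̄ = 0.0062 kg/kg → 0.0062 × 20000 / 9.8 = 12.65 mm
Layer 820–600 hPa: Δp = 220 hPa = 22000 Pa, q̄ = 0.0029 kg/kg → 0.0029 × 22000 / 9.8 = 6.51 mm
Layer 600–500 hPa: Δp = 100 hPa = 10000 Pa, q̄ = 0.00091 kg/kg → 0.00091 × 10000 / 9.8 = 0.93 mm
Layer 500–310 hPa: Δp = 190 hPa = 19000 Pa, q̄ = 0.0013 kg/kg → 0.0013 × 19000 / 9.8 = 2.52 mm
Layer 310–250 hPa: Δp = 60 hPa = 6000 Pa, q̄ = 0.00047 kg/kg → 0.00047 × 6000 / 9.8 = 0.29 mm
PW = 12.65 + 6.51 + 0.93 + 2.52 + 0.29 = 22.90 ≈ 22.9 mm.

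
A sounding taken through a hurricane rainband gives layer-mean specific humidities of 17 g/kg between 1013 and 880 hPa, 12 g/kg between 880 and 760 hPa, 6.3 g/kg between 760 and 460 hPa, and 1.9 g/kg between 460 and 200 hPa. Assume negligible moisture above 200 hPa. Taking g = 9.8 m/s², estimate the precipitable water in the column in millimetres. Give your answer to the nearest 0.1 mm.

Precipitable water is the column-integrated vapour mass per unit area: PW = (1/g) Σ q̄ Δp, with q in kg/kg and Δp in Pa (1 kg/m² of water = 1 mm).
Layer 1013–880 hPa: Δp = 133 hPa = 13300 Pa, q̄ = 0.017 kg/kg → 0.017 × 13300 / 9.8 = 23.07 mm
Layer 880–760 hPa: Δp = 120 hPa = 12000 Pa, q̄ = 0.012 kg/kg → 0.012 × 12000 / 9.8 = 14.69 mm
Layer 760–460 hPa: Δp = 300 hPa = 30000 Pa, q̄ = 0.0063 kg/kg → 0.0063 × 30000 / 9.8 = 19.29 mm
Layer 460–200 hPa: Δp = 260 hPa = 26000 Pa, q̄ = 0.0019 kg/kg → 0.0019 × 26000 / 9.8 = 5.04 mm
PW = 23.07 + 14.69 + 19.29 + 5.04 = 62.09 ≈ 62.1 mm.

PW ≈ 62.1 mm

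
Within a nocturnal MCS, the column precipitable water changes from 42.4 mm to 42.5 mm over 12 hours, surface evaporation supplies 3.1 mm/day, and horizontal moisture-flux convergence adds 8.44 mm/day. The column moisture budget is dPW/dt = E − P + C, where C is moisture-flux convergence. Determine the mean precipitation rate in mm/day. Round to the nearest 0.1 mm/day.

dPW/dt = (42.5 − 42.4) mm / (12/24 day) = +0.200 mm/day.
P = E + C − dPW/dt = 3.1 + (8.44) − (+0.200) = 11.3 mm/day.

P ≈ 11.3 mm/day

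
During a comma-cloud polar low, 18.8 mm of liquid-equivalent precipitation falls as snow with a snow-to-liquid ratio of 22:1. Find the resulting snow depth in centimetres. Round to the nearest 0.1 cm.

Snow depth = liquid × ratio = 18.8 mm × 22 = 413.6 mm = 41.4 cm.

snow depth ≈ 41.4 cm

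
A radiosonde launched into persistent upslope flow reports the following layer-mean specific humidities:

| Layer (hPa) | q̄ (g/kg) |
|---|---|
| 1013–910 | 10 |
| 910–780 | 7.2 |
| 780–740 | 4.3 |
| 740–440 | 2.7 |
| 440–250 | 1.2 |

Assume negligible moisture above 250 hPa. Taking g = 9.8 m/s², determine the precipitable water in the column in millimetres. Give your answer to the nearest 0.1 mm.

Precipitable water is the column-integrated vapour mass per unit area: PW = (1/g) Σ q̄ Δp, with q in kg/kg and Δp in Pa (1 kg/m² of water = 1 mm).
Layer 1013–910 hPa: Δp = 103 hPa = 10300 Pa, q̄ = 0.01 kg/kg → 0.01 × 10300 / 9.8 = 10.51 mm
Layer 910–780 hPa: Δp = 130 hPa = 13000 Pa, q̄ = 0.0072 kg/kg → 0.0072 × 13000 / 9.8 = 9.55 mm
Layer 780–740 hPa: Δp = 40 hPa = 4000 Pa, q̄ = 0.0043 kg/kg → 0.0043 × 4000 / 9.8 = 1.76 mm
Layer 740–440 hPa: Δp = 300 hPa = 30000 Pa, q̄ = 0.0027 kg/kg → 0.0027 × 30000 / 9.8 = 8.27 mm
Layer 440–250 hPa: Δp = 190 hPa = 19000 Pa, q̄ = 0.0012 kg/kg → 0.0012 × 19000 / 9.8 = 2.33 mm
PW = 10.51 + 9.55 + 1.76 + 8.27 + 2.33 = 32.42 ≈ 32.4 mm.

PW ≈ 32.4 mm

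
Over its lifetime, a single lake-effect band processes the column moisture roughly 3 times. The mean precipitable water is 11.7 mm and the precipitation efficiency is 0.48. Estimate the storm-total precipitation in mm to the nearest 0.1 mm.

precipitation ≈ 16.8 mm

Each cycle deposits ε × PW = 0.48 × 11.7 = 5.616 mm.
Over 3 cycles: 3 × 5.616 = 16.8 mm.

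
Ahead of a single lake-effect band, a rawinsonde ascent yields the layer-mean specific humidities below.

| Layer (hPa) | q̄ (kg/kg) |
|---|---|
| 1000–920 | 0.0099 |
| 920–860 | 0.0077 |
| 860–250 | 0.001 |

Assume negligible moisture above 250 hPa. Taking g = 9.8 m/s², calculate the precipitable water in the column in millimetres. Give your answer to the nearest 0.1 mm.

Precipitable water is the column-integrated vapour mass per unit area: PW = (1/g) Σ q̄ Δp, with q in kg/kg and Δp in Pa (1 kg/m² of water = 1 mm).
Layer 1000–920 hPa: Δp = 80 hPa = 8000 Pa, q̄ = 0.0099 kg/kg → 0.0099 × 8000 / 9.8 = 8.08 mm
Layer 920–860 hPa: Δp = 60 hPa = 6000 Pa, q̄ = 0.0077 kg/kg → 0.0077 × 6000 / 9.8 = 4.71 mm
Layer 860–250 hPa: Δp = 610 hPa = 61000 Pa, q̄ = 0.001 kg/kg → 0.001 × 61000 / 9.8 = 6.22 mm
PW = 8.08 + 4.71 + 6.22 = 19.01 ≈ 19.0 mm.

PW ≈ 19.0 mm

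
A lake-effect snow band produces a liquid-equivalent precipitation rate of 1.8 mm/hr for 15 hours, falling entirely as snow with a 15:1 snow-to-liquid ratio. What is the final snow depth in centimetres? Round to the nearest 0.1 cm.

Liquid-equivalent depth = 1.8 × 15 = 27 mm.
Snow depth = 27 mm × 15 = 405 mm = 40.5 cm.

snow depth ≈ 40.5 cm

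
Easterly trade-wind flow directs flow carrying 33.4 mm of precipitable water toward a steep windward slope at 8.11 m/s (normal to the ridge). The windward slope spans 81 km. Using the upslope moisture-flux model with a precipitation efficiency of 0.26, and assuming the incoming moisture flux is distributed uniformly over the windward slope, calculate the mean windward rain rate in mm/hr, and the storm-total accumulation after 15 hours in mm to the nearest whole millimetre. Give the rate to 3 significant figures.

Incoming column moisture flux per unit ridge length: F = V × PW = 8.11 × 33.4 = 270.874 mm·m/s.
Spread over the 81 km slope with efficiency ε = 0.26: R = ε·F/W = 0.26 × 270.874 / 81000 m = 8.695e-04 mm/s.
R = 8.695e-04 × 3600 = 3.13 mm/hr.
Over 15 h: total = 3.13 × 15 = 46.95 ≈ 47 mm.

R ≈ 3.13 mm/hr; total ≈ 47 mm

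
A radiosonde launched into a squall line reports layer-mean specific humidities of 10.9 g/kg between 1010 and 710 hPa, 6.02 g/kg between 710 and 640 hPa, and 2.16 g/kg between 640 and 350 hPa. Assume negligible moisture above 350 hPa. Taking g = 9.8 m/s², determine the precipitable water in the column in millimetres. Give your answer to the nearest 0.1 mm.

PW ≈ 44.1 mm

Precipitable water is the column-integrated vapour mass per unit area: PW = (1/g) Σ q̄ Δp, with q in kg/kg and Δp in Pa (1 kg/m² of water = 1 mm).
Layer 1010–710 hPa: Δp = 300 hPa = 30000 Pa, q̄ = 0.0109 kg/kg → 0.0109 × 30000 / 9.8 = 33.37 mm
Layer 710–640 hPa: Δp = 70 hPa = 7000 Pa, q̄ = 0.00602 kg/kg → 0.00602 × 7000 / 9.8 = 4.30 mm
Layer 640–350 hPa: Δp = 290 hPa = 29000 Pa, q̄ = 0.00216 kg/kg → 0.00216 × 29000 / 9.8 = 6.39 mm
PW = 33.37 + 4.30 + 6.39 = 44.06 ≈ 44.1 mm.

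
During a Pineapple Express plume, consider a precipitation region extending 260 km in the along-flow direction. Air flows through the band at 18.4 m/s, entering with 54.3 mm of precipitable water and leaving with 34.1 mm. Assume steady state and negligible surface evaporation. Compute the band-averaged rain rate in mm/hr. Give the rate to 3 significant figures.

Column moisture flux per unit crosswind length is F = V × PW.
Inflow: F_in = 18.4 × 54.3 = 999.12 mm·m/s
Outflow: F_out = 18.4 × 34.1 = 627.44 mm·m/s
Steady-state rate R = (F_in − F_out)/L = (999.12 − 627.44) / 260000 m = 1.430e-03 mm/s.
R = 1.430e-03 × 3600 = 5.15 mm/hr.

R ≈ 5.15 mm/hr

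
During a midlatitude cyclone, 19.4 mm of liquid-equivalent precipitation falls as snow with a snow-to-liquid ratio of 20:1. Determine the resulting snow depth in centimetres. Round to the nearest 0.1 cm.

Snow depth = liquid × ratio = 19.4 mm × 20 = 388 mm = 38.8 cm.

snow depth ≈ 38.8 cm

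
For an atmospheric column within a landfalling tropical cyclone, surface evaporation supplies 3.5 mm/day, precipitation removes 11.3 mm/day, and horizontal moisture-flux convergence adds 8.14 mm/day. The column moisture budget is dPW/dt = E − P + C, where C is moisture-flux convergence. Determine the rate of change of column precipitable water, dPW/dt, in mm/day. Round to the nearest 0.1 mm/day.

dPW/dt ≈ 0.3 mm/day

dPW/dt = E − P + C = 3.5 − 11.3 + (8.14) = 0.3 mm/day.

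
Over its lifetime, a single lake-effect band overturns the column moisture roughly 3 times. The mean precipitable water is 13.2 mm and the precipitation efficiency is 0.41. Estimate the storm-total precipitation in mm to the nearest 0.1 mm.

Each cycle deposits ε × PW = 0.41 × 13.2 = 5.412 mm.
Over 3 cycles: 3 × 5.412 = 16.2 mm.

precipitation ≈ 16.2 mm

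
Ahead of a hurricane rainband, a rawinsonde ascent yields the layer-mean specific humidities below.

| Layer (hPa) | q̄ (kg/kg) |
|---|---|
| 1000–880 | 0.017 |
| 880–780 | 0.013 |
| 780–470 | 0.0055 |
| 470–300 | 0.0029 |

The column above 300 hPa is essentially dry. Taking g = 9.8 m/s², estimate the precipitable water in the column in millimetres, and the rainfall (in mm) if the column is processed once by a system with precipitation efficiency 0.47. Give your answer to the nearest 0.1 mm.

PW ≈ 56.5 mm; rainfall ≈ 26.6 mm

Precipitable water is the column-integrated vapour mass per unit area: PW = (1/g) Σ q̄ Δp, with q in kg/kg and Δp in Pa (1 kg/m² of water = 1 mm).
Layer 1000–880 hPa: Δp = 120 hPa = 12000 Pa, q̄ = 0.017 kg/kg → 0.017 × 12000 / 9.8 = 20.82 mm
Layer 880–780 hPa: Δp = 100 hPa = 10000 Pa, q̄ = 0.013 kg/kg → 0.013 × 10000 / 9.8 = 13.27 mm
Layer 780–470 hPa: Δp = 310 hPa = 31000 Pa, q̄ = 0.0055 kg/kg → 0.0055 × 31000 / 9.8 = 17.40 mm
Layer 470–300 hPa: Δp = 170 hPa = 17000 Pa, q̄ = 0.0029 kg/kg → 0.0029 × 17000 / 9.8 = 5.03 mm
PW = 20.82 + 13.27 + 17.40 + 5.03 = 56.52 ≈ 56.5 mm.
Rainfall = ε × PW = 0.47 × 56.5 = 26.6 mm.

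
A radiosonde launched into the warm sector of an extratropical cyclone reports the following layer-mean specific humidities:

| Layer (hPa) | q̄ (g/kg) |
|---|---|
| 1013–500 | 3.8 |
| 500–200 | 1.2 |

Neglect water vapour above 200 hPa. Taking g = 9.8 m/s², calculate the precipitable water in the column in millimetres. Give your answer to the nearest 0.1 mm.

PW ≈ 23.6 mm

Precipitable water is the column-integrated vapour mass per unit area: PW = (1/g) Σ q̄ Δp, with q in kg/kg and Δp in Pa (1 kg/m² of water = 1 mm).
Layer 1013–500 hPa: Δp = 513 hPa = 51300 Pa, q̄ = 0.0038 kg/kg → 0.0038 × 51300 / 9.8 = 19.89 mm
Layer 500–200 hPa: Δp = 300 hPa = 30000 Pa, q̄ = 0.0012 kg/kg → 0.0012 × 30000 / 9.8 = 3.67 mm
PW = 19.89 + 3.67 = 23.56 ≈ 23.6 mm.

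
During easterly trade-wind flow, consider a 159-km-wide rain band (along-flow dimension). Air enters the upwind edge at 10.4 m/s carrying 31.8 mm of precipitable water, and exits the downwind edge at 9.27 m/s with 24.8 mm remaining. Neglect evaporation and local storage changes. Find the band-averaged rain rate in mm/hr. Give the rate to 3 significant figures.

R ≈ 2.28 mm/hr

Column moisture flux per unit crosswind length is F = V × PW.
Inflow: F_in = 10.4 × 31.8 = 330.72 mm·m/s
Outflow: F_out = 9.27 × 24.8 = 229.896 mm·m/s
Steady-state rate R = (F_in − F_out)/L = (330.72 − 229.896) / 159000 m = 6.341e-04 mm/s.
R = 6.341e-04 × 3600 = 2.28 mm/hr.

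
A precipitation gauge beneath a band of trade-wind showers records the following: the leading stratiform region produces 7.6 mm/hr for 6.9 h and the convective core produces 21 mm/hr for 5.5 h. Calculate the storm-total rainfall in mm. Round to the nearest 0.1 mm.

total ≈ 167.9 mm

Total = Σ Rᵢ Δtᵢ = 7.6 × 6.9 + 21 × 5.5
      = 52.44 + 115.5 = 167.9 mm.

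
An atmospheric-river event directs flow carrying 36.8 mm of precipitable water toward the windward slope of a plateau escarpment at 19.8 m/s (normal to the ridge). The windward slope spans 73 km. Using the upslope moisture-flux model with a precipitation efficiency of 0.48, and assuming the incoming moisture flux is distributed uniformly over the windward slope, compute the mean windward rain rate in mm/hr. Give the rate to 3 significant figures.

R ≈ 17.2 mm/hr

Incoming column moisture flux per unit ridge length: F = V × PW = 19.8 × 36.8 = 728.64 mm·m/s.
Spread over the 73 km slope with efficiency ε = 0.48: R = ε·F/W = 0.48 × 728.64 / 73000 m = 4.791e-03 mm/s.
R = 4.791e-03 × 3600 = 17.2 mm/hr.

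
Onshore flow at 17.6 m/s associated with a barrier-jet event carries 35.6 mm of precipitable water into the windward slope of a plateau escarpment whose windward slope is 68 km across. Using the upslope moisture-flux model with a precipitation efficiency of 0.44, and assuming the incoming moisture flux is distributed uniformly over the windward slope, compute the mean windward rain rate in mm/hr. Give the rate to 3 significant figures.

R ≈ 14.6 mm/hr

Incoming column moisture flux per unit ridge length: F = V × PW = 17.6 × 35.6 = 626.56 mm·m/s.
Spread over the 68 km slope with efficiency ε = 0.44: R = ε·F/W = 0.44 × 626.56 / 68000 m = 4.054e-03 mm/s.
R = 4.054e-03 × 3600 = 14.6 mm/hr.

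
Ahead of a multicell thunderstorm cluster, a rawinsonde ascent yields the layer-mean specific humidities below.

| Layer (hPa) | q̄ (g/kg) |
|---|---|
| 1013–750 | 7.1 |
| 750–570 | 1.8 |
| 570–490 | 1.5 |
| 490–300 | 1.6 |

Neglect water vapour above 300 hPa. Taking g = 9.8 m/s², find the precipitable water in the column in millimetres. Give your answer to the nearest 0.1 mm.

PW ≈ 26.7 mm

Precipitable water is the column-integrated vapour mass per unit area: PW = (1/g) Σ q̄ Δp, with q in kg/kg and Δp in Pa (1 kg/m² of water = 1 mm).
Layer 1013–750 hPa: Δp = 263 hPa = 26300 Pa, q̄ = 0.0071 kg/kg → 0.0071 × 26300 / 9.8 = 19.05 mm
Layer 750–570 hPa: Δp = 180 hPa = 18000 Pa, q̄ = 0.0018 kg/kg → 0.0018 × 18000 / 9.8 = 3.31 mm
Layer 570–490 hPa: Δp = 80 hPa = 8000 Pa, q̄ = 0.0015 kg/kg → 0.0015 × 8000 / 9.8 = 1.22 mm
Layer 490–300 hPa: Δp = 190 hPa = 19000 Pa, q̄ = 0.0016 kg/kg → 0.0016 × 19000 / 9.8 = 3.10 mm
PW = 19.05 + 3.31 + 1.22 + 3.10 = 26.68 ≈ 26.7 mm.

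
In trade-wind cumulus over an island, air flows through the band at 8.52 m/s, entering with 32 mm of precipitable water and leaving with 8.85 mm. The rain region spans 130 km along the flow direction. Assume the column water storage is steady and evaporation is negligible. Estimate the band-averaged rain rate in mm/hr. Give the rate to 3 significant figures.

Column moisture flux per unit crosswind length is F = V × PW.
Inflow: F_in = 8.52 × 32 = 272.64 mm·m/s
Outflow: F_out = 8.52 × 8.85 = 75.402 mm·m/s
Steady-state rate R = (F_in − F_out)/L = (272.64 − 75.402) / 130000 m = 1.517e-03 mm/s.
R = 1.517e-03 × 3600 = 5.46 mm/hr.

R ≈ 5.46 mm/hr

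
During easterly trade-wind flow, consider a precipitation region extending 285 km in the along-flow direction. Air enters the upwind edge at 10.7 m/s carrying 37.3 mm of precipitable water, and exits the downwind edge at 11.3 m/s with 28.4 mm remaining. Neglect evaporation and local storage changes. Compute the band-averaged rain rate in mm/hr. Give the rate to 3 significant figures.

Column moisture flux per unit crosswind length is F = V × PW.
Inflow: F_in = 10.7 × 37.3 = 399.11 mm·m/s
Outflow: F_out = 11.3 × 28.4 = 320.92 mm·m/s
Steady-state rate R = (F_in − F_out)/L = (399.11 − 320.92) / 285000 m = 2.744e-04 mm/s.
R = 2.744e-04 × 3600 = 0.988 mm/hr.

R ≈ 0.988 mm/hr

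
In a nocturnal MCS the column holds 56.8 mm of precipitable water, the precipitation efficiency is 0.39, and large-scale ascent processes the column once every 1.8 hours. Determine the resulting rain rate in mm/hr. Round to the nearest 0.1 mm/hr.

R ≈ 12.3 mm/hr

Each overturning extracts ε × PW = 0.39 × 56.8 = 22.152 mm.
Rate = ε·PW / τ = 22.152 / 1.8 h = 12.3 mm/hr.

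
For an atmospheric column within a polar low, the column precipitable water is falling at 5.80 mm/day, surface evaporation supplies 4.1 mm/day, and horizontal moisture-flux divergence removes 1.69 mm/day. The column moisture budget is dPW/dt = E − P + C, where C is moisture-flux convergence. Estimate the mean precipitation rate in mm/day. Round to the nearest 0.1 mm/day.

P ≈ 8.2 mm/day

dPW/dt = -5.80 mm/day.
P = E + C − dPW/dt = 4.1 + (-1.69) − (-5.80) = 8.2 mm/day.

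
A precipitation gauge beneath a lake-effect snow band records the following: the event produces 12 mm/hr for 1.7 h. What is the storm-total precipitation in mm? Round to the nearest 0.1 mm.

Total = Σ Rᵢ Δtᵢ = 12 × 1.7
      = 20.4 = 20.4 mm.

total ≈ 20.4 mm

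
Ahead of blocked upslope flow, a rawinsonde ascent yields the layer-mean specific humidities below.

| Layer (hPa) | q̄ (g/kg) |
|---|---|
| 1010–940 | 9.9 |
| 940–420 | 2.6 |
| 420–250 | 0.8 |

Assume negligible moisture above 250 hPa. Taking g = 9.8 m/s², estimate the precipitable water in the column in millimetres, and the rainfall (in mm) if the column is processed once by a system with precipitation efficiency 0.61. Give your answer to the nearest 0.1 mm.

Precipitable water is the column-integrated vapour mass per unit area: PW = (1/g) Σ q̄ Δp, with q in kg/kg and Δp in Pa (1 kg/m² of water = 1 mm).
Layer 1010–940 hPa: Δp = 70 hPa = 7000 Pa, q̄ = 0.0099 kg/kg → 0.0099 × 7000 / 9.8 = 7.07 mm
Layer 940–420 hPa: Δp = 520 hPa = 52000 Pa, q̄ = 0.0026 kg/kg → 0.0026 × 52000 / 9.8 = 13.80 mm
Layer 420–250 hPa: Δp = 170 hPa = 17000 Pa, q̄ = 0.0008 kg/kg → 0.0008 × 17000 / 9.8 = 1.39 mm
PW = 7.07 + 13.80 + 1.39 = 22.26 ≈ 22.3 mm.
Rainfall = ε × PW = 0.61 × 22.3 = 13.6 mm.

PW ≈ 22.3 mm; rainfall ≈ 13.6 mm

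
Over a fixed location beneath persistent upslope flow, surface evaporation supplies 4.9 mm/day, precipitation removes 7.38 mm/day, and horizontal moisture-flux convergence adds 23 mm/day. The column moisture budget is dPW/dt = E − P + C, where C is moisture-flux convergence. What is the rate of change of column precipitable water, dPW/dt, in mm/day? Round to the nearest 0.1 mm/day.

dPW/dt = E − P + C = 4.9 − 7.38 + (23) = 20.5 mm/day.

dPW/dt ≈ 20.5 mm/day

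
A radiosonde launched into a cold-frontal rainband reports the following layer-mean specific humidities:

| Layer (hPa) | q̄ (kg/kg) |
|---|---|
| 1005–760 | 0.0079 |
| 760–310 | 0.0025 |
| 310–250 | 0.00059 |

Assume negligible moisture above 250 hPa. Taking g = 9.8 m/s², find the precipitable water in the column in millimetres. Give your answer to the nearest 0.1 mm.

PW ≈ 31.6 mm

Precipitable water is the column-integrated vapour mass per unit area: PW = (1/g) Σ q̄ Δp, with q in kg/kg and Δp in Pa (1 kg/m² of water = 1 mm).
Layer 1005–760 hPa: Δp = 245 hPa = 24500 Pa, q̄ = 0.0079 kg/kg → 0.0079 × 24500 / 9.8 = 19.75 mm
Layer 760–310 hPa: Δp = 450 hPa = 45000 Pa, q̄ = 0.0025 kg/kg → 0.0025 × 45000 / 9.8 = 11.48 mm
Layer 310–250 hPa: Δp = 60 hPa = 6000 Pa, q̄ = 0.00059 kg/kg → 0.00059 × 6000 / 9.8 = 0.36 mm
PW = 19.75 + 11.48 + 0.36 = 31.59 ≈ 31.6 mm.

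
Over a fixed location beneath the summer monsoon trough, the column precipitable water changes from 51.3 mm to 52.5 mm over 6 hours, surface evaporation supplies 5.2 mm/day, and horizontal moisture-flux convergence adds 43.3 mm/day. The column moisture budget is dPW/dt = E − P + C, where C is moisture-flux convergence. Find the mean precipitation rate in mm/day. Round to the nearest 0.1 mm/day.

dPW/dt = (52.5 − 51.3) mm / (6/24 day) = +4.800 mm/day.
P = E + C − dPW/dt = 5.2 + (43.3) − (+4.800) = 43.7 mm/day.

P ≈ 43.7 mm/day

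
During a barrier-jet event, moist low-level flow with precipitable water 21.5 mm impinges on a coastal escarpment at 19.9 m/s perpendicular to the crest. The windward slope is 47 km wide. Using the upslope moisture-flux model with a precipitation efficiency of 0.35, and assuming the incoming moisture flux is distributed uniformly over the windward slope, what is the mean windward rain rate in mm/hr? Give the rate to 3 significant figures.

R ≈ 11.5 mm/hr

Incoming column moisture flux per unit ridge length: F = V × PW = 19.9 × 21.5 = 427.85 mm·m/s.
Spread over the 47 km slope with efficiency ε = 0.35: R = ε·F/W = 0.35 × 427.85 / 47000 m = 3.186e-03 mm/s.
R = 3.186e-03 × 3600 = 11.5 mm/hr.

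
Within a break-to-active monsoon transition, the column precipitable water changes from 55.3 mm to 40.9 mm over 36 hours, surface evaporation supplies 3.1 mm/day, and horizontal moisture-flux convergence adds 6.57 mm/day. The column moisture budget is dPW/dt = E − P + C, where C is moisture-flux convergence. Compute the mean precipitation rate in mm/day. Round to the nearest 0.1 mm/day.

dPW/dt = (40.9 − 55.3) mm / (36/24 day) = -9.600 mm/day.
P = E + C − dPW/dt = 3.1 + (6.57) − (-9.600) = 19.3 mm/day.

P ≈ 19.3 mm/day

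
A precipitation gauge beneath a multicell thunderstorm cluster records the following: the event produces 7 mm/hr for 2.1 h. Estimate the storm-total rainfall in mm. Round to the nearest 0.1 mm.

Total = Σ Rᵢ Δtᵢ = 7 × 2.1
      = 14.7 = 14.7 mm.

total ≈ 14.7 mm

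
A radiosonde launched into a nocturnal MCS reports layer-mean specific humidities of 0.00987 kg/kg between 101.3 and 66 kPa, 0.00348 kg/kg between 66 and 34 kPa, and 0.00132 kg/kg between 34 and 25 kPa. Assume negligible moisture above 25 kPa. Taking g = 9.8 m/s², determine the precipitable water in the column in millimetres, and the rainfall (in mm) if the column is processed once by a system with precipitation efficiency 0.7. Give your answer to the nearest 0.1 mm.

PW ≈ 48.1 mm; rainfall ≈ 33.7 mm

Precipitable water is the column-integrated vapour mass per unit area: PW = (1/g) Σ q̄ Δp, with q in kg/kg and Δp in Pa (1 kg/m² of water = 1 mm).
Layer 101.3–66 kPa: Δp = 353 hPa = 35300 Pa, q̄ = 0.00987 kg/kg → 0.00987 × 35300 / 9.8 = 35.55 mm
Layer 66–34 kPa: Δp = 320 hPa = 32000 Pa, q̄ = 0.00348 kg/kg → 0.00348 × 32000 / 9.8 = 11.36 mm
Layer 34–25 kPa: Δp = 90 hPa = 9000 Pa, q̄ = 0.00132 kg/kg → 0.00132 × 9000 / 9.8 = 1.21 mm
PW = 35.55 + 11.36 + 1.21 = 48.12 ≈ 48.1 mm.
Rainfall = ε × PW = 0.7 × 48.1 = 33.7 mm.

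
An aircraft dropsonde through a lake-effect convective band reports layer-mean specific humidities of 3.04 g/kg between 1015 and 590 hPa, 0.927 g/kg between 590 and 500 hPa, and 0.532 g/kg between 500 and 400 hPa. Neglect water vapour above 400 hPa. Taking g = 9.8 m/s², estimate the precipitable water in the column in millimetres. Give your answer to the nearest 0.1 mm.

Precipitable water is the column-integrated vapour mass per unit area: PW = (1/g) Σ q̄ Δp, with q in kg/kg and Δp in Pa (1 kg/m² of water = 1 mm).
Layer 1015–590 hPa: Δp = 425 hPa = 42500 Pa, q̄ = 0.00304 kg/kg → 0.00304 × 42500 / 9.8 = 13.18 mm
Layer 590–500 hPa: Δp = 90 hPa = 9000 Pa, q̄ = 0.000927 kg/kg → 0.000927 × 9000 / 9.8 = 0.85 mm
Layer 500–400 hPa: Δp = 100 hPa = 10000 Pa, q̄ = 0.000532 kg/kg → 0.000532 × 10000 / 9.8 = 0.54 mm
PW = 13.18 + 0.85 + 0.54 = 14.57 ≈ 14.6 mm.

PW ≈ 14.6 mm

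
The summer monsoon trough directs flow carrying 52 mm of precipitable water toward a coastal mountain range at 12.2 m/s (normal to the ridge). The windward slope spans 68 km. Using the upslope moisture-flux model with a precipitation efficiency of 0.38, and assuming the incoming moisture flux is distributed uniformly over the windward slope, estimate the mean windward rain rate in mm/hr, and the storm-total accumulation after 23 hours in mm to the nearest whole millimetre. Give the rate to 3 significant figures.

R ≈ 12.8 mm/hr; total ≈ 294 mm

Incoming column moisture flux per unit ridge length: F = V × PW = 12.2 × 52 = 634.4 mm·m/s.
Spread over the 68 km slope with efficiency ε = 0.38: R = ε·F/W = 0.38 × 634.4 / 68000 m = 3.545e-03 mm/s.
R = 3.545e-03 × 3600 = 12.8 mm/hr.
Over 23 h: total = 12.8 × 23 = 294.4 ≈ 294 mm.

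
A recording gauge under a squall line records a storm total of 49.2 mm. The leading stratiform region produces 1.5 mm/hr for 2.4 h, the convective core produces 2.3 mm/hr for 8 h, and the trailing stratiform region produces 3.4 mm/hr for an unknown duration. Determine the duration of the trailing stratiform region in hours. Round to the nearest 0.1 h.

Known phases: 1.5 × 2.4 + 2.3 × 8 = 3.6 + 18.4 = 22 mm.
Remaining depth = 49.2 − 22 = 27.2 mm.
Duration = 27.2 / 3.4 = 8.0 h.

duration ≈ 8.0 h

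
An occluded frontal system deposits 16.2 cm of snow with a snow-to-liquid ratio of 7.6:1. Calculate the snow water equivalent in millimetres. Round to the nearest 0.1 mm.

SWE ≈ 21.3 mm

SWE = snow depth / ratio = 16.2 cm / 7.6 = 2.132 cm = 21.3 mm.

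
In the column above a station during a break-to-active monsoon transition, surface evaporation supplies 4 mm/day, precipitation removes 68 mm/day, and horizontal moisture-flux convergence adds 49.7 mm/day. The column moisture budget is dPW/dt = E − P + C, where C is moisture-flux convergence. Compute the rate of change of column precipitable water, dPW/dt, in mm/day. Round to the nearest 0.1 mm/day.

dPW/dt ≈ -14.3 mm/day

dPW/dt = E − P + C = 4 − 68 + (49.7) = -14.3 mm/day.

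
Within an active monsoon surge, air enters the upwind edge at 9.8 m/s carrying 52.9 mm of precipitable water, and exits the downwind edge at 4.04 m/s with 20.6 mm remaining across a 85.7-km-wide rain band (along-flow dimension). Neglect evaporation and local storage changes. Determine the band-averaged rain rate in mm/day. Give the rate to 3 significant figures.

R ≈ 439 mm/day

Column moisture flux per unit crosswind length is F = V × PW.
Inflow: F_in = 9.8 × 52.9 = 518.42 mm·m/s
Outflow: F_out = 4.04 × 20.6 = 83.224 mm·m/s
Steady-state rate R = (F_in − F_out)/L = (518.42 − 83.224) / 85700 m = 5.078e-03 mm/s.
R = 5.078e-03 × 3600 × 24 = 439 mm/day.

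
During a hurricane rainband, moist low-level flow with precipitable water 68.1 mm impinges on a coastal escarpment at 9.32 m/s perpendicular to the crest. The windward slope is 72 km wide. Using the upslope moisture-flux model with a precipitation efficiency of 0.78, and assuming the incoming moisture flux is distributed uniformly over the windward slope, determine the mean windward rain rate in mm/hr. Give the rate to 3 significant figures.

Incoming column moisture flux per unit ridge length: F = V × PW = 9.32 × 68.1 = 634.692 mm·m/s.
Spread over the 72 km slope with efficiency ε = 0.78: R = ε·F/W = 0.78 × 634.692 / 72000 m = 6.876e-03 mm/s.
R = 6.876e-03 × 3600 = 24.8 mm/hr.

R ≈ 24.8 mm/hr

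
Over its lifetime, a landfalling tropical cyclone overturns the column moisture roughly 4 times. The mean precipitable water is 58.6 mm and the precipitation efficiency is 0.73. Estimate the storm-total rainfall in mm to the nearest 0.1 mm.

rainfall ≈ 171.1 mm

Each cycle deposits ε × PW = 0.73 × 58.6 = 42.778 mm.
Over 4 cycles: 4 × 42.778 = 171.1 mm.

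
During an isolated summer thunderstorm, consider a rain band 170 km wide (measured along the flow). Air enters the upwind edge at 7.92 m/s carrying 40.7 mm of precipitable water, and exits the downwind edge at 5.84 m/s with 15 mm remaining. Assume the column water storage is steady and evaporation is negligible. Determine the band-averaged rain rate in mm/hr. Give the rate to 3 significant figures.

R ≈ 4.97 mm/hr

Column moisture flux per unit crosswind length is F = V × PW.
Inflow: F_in = 7.92 × 40.7 = 322.344 mm·m/s
Outflow: F_out = 5.84 × 15 = 87.6 mm·m/s
Steady-state rate R = (F_in − F_out)/L = (322.344 − 87.6) / 170000 m = 1.381e-03 mm/s.
R = 1.381e-03 × 3600 = 4.97 mm/hr.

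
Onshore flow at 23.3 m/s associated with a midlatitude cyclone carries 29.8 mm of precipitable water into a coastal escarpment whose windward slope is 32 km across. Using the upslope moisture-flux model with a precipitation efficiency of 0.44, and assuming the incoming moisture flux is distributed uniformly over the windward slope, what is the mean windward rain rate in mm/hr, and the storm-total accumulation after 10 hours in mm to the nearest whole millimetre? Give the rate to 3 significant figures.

Incoming column moisture flux per unit ridge length: F = V × PW = 23.3 × 29.8 = 694.34 mm·m/s.
Spread over the 32 km slope with efficiency ε = 0.44: R = ε·F/W = 0.44 × 694.34 / 32000 m = 9.547e-03 mm/s.
R = 9.547e-03 × 3600 = 34.4 mm/hr.
Over 10 h: total = 34.4 × 10 = 344 mm.

R ≈ 34.4 mm/hr; total ≈ 344 mm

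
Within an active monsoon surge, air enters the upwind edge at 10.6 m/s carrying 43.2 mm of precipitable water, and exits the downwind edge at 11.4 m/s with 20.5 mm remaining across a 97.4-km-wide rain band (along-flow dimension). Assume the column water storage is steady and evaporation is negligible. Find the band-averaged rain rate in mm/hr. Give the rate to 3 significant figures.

R ≈ 8.29 mm/hr

Column moisture flux per unit crosswind length is F = V × PW.
Inflow: F_in = 10.6 × 43.2 = 457.92 mm·m/s
Outflow: F_out = 11.4 × 20.5 = 233.7 mm·m/s
Steady-state rate R = (F_in − F_out)/L = (457.92 − 233.7) / 97400 m = 2.302e-03 mm/s.
R = 2.302e-03 × 3600 = 8.29 mm/hr.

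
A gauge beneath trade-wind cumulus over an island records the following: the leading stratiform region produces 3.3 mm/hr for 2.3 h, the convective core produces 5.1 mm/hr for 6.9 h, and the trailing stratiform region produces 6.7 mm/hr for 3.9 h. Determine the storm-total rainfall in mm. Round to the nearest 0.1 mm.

total ≈ 68.9 mm

Total = Σ Rᵢ Δtᵢ = 3.3 × 2.3 + 5.1 × 6.9 + 6.7 × 3.9
      = 7.59 + 35.19 + 26.13 = 68.9 mm.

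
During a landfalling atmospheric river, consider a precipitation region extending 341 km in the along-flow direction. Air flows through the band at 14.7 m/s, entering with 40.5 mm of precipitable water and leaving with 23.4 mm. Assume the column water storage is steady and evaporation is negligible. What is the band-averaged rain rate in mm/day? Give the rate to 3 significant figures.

Column moisture flux per unit crosswind length is F = V × PW.
Inflow: F_in = 14.7 × 40.5 = 595.35 mm·m/s
Outflow: F_out = 14.7 × 23.4 = 343.98 mm·m/s
Steady-state rate R = (F_in − F_out)/L = (595.35 − 343.98) / 341000 m = 7.372e-04 mm/s.
R = 7.372e-04 × 3600 × 24 = 63.7 mm/day.

R ≈ 63.7 mm/day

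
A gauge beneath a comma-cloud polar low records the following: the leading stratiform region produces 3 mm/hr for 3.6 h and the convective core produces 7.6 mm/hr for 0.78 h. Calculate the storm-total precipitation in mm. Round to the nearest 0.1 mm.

Total = Σ Rᵢ Δtᵢ = 3 × 3.6 + 7.6 × 0.78
      = 10.8 + 5.928 = 16.7 mm.

total ≈ 16.7 mm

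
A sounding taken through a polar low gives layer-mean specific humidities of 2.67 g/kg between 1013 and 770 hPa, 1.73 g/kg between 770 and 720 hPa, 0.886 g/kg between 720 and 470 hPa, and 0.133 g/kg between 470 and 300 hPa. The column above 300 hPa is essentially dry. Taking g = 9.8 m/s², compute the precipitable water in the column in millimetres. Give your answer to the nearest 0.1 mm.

PW ≈ 10.0 mm

Precipitable water is the column-integrated vapour mass per unit area: PW = (1/g) Σ q̄ Δp, with q in kg/kg and Δp in Pa (1 kg/m² of water = 1 mm).
Layer 1013–770 hPa: Δp = 243 hPa = 24300 Pa, q̄ = 0.00267 kg/kg → 0.00267 × 24300 / 9.8 = 6.62 mm
Layer 770–720 hPa: Δp = 50 hPa = 5000 Pa, q̄ = 0.00173 kg/kg → 0.00173 × 5000 / 9.8 = 0.88 mm
Layer 720–470 hPa: Δp = 250 hPa = 25000 Pa, q̄ = 0.000886 kg/kg → 0.000886 × 25000 / 9.8 = 2.26 mm
Layer 470–300 hPa: Δp = 170 hPa = 17000 Pa, q̄ = 0.000133 kg/kg → 0.000133 × 17000 / 9.8 = 0.23 mm
PW = 6.62 + 0.88 + 2.26 + 0.23 = 9.99 ≈ 10.0 mm.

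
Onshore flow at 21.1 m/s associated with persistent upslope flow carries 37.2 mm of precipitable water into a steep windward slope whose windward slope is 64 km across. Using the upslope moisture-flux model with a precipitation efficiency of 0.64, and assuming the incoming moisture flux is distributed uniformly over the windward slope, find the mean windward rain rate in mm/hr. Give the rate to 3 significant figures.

R ≈ 28.3 mm/hr

Incoming column moisture flux per unit ridge length: F = V × PW = 21.1 × 37.2 = 784.92 mm·m/s.
Spread over the 64 km slope with efficiency ε = 0.64: R = ε·F/W = 0.64 × 784.92 / 64000 m = 7.849e-03 mm/s.
R = 7.849e-03 × 3600 = 28.3 mm/hr.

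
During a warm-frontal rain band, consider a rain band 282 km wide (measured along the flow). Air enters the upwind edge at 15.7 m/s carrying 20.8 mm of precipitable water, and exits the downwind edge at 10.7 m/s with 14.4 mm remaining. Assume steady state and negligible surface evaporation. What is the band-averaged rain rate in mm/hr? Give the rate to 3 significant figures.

R ≈ 2.20 mm/hr

Column moisture flux per unit crosswind length is F = V × PW.
Inflow: F_in = 15.7 × 20.8 = 326.56 mm·m/s
Outflow: F_out = 10.7 × 14.4 = 154.08 mm·m/s
Steady-state rate R = (F_in − F_out)/L = (326.56 − 154.08) / 282000 m = 6.116e-04 mm/s.
R = 6.116e-04 × 3600 = 2.20 mm/hr.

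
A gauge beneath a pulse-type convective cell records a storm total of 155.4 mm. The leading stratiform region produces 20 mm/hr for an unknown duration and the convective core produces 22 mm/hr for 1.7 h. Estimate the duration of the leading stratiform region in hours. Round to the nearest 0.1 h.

Known phases: 22 × 1.7 = 37.4 mm.
Remaining depth = 155.4 − 37.4 = 118 mm.
Duration = 118 / 20 = 5.9 h.

duration ≈ 5.9 h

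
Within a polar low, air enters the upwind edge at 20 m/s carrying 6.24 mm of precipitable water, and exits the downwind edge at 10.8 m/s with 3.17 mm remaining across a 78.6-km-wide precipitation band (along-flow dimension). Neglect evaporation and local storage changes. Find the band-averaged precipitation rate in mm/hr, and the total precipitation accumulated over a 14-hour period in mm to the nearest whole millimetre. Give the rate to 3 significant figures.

Column moisture flux per unit crosswind length is F = V × PW.
Inflow: F_in = 20 × 6.24 = 124.8 mm·m/s
Outflow: F_out = 10.8 × 3.17 = 34.236 mm·m/s
Steady-state rate R = (F_in − F_out)/L = (124.8 − 34.236) / 78600 m = 1.152e-03 mm/s.
R = 1.152e-03 × 3600 = 4.15 mm/hr.
Over 14 h: total = 4.15 × 14 = 58.1 ≈ 58 mm.

R ≈ 4.15 mm/hr; total ≈ 58 mm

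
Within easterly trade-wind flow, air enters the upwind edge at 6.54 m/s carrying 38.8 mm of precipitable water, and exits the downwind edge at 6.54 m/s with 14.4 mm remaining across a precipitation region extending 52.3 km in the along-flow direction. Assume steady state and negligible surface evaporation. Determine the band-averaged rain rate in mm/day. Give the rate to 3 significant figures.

Column moisture flux per unit crosswind length is F = V × PW.
Inflow: F_in = 6.54 × 38.8 = 253.752 mm·m/s
Outflow: F_out = 6.54 × 14.4 = 94.176 mm·m/s
Steady-state rate R = (F_in − F_out)/L = (253.752 − 94.176) / 52300 m = 3.051e-03 mm/s.
R = 3.051e-03 × 3600 × 24 = 264 mm/day.

R ≈ 264 mm/day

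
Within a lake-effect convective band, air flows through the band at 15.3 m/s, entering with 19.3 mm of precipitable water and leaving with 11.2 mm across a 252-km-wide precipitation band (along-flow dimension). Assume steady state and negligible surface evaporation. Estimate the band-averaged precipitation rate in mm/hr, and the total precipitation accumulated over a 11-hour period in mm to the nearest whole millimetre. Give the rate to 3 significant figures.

R ≈ 1.77 mm/hr; total ≈ 19 mm

Column moisture flux per unit crosswind length is F = V × PW.
Inflow: F_in = 15.3 × 19.3 = 295.29 mm·m/s
Outflow: F_out = 15.3 × 11.2 = 171.36 mm·m/s
Steady-state rate R = (F_in − F_out)/L = (295.29 − 171.36) / 252000 m = 4.918e-04 mm/s.
R = 4.918e-04 × 3600 = 1.77 mm/hr.
Over 11 h: total = 1.77 × 11 = 19.47 ≈ 19 mm.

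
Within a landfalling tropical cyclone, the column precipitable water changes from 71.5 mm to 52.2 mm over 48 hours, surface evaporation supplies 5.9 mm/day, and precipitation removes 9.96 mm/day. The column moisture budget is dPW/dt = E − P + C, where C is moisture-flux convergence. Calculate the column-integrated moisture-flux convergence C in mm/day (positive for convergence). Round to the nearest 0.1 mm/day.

C ≈ -5.6 mm/day

dPW/dt = (52.2 − 71.5) mm / (48/24 day) = -9.650 mm/day.
C = dPW/dt − E + P = (-9.650) − 5.9 + 9.96 = -5.6 mm/day.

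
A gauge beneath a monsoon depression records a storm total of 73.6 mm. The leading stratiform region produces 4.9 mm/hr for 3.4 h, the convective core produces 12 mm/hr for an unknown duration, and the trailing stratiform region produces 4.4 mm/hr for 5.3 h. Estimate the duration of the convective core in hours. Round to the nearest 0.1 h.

duration ≈ 2.8 h

Known phases: 4.9 × 3.4 + 4.4 × 5.3 = 16.66 + 23.32 = 39.98 mm.
Remaining depth = 73.6 − 39.98 = 33.62 mm.
Duration = 33.62 / 12 = 2.8 h.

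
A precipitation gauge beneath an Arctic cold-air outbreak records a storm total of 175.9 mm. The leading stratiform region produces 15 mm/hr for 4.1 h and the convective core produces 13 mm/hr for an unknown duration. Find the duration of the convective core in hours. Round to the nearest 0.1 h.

Known phases: 15 × 4.1 = 61.5 mm.
Remaining depth = 175.9 − 61.5 = 114.4 mm.
Duration = 114.4 / 13 = 8.8 h.

duration ≈ 8.8 h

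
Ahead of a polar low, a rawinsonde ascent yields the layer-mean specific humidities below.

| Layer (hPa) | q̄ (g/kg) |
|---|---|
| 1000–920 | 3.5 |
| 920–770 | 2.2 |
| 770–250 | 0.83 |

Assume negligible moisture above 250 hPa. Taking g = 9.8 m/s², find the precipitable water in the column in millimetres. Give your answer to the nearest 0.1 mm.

Precipitable water is the column-integrated vapour mass per unit area: PW = (1/g) Σ q̄ Δp, with q in kg/kg and Δp in Pa (1 kg/m² of water = 1 mm).
Layer 1000–920 hPa: Δp = 80 hPa = 8000 Pa, q̄ = 0.0035 kg/kg → 0.0035 × 8000 / 9.8 = 2.86 mm
Layer 920–770 hPa: Δp = 150 hPa = 15000 Pa, q̄ = 0.0022 kg/kg → 0.0022 × 15000 / 9.8 = 3.37 mm
Layer 770–250 hPa: Δp = 520 hPa = 52000 Pa, q̄ = 0.00083 kg/kg → 0.00083 × 52000 / 9.8 = 4.40 mm
PW = 2.86 + 3.37 + 4.40 = 10.63 ≈ 10.6 mm.

PW ≈ 10.6 mm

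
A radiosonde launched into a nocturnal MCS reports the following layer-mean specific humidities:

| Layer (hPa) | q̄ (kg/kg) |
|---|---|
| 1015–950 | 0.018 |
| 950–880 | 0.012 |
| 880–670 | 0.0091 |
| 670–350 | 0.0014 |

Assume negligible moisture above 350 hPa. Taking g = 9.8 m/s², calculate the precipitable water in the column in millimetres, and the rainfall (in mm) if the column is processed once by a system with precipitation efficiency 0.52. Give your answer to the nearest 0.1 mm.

PW ≈ 44.6 mm; rainfall ≈ 23.2 mm

Precipitable water is the column-integrated vapour mass per unit area: PW = (1/g) Σ q̄ Δp, with q in kg/kg and Δp in Pa (1 kg/m² of water = 1 mm).
Layer 1015–950 hPa: Δp = 65 hPa = 6500 Pa, q̄ = 0.018 kg/kg → 0.018 × 6500 / 9.8 = 11.94 mm
Layer 950–880 hPa: Δp = 70 hPa = 7000 Pa, q̄ = 0.012 kg/kg → 0.012 × 7000 / 9.8 = 8.57 mm
Layer 880–670 hPa: Δp = 210 hPa = 21000 Pa, q̄ = 0.0091 kg/kg → 0.0091 × 21000 / 9.8 = 19.50 mm
Layer 670–350 hPa: Δp = 320 hPa = 32000 Pa, q̄ = 0.0014 kg/kg → 0.0014 × 32000 / 9.8 = 4.57 mm
PW = 11.94 + 8.57 + 19.50 + 4.57 = 44.58 ≈ 44.6 mm.
Rainfall = ε × PW = 0.52 × 44.6 = 23.2 mm.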